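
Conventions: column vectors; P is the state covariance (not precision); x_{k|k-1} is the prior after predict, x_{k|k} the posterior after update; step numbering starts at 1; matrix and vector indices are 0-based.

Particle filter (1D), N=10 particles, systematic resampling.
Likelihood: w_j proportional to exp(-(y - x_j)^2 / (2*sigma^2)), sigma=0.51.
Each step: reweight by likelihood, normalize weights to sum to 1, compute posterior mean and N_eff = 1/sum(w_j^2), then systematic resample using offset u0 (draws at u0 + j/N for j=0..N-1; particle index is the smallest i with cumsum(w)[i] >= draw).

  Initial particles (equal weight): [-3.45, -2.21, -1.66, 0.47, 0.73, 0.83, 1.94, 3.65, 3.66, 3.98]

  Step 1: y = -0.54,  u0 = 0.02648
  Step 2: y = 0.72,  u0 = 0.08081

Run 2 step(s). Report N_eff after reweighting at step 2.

N_eff = 6.9823

step 1: w=[0.0000, 0.0153, 0.2919, 0.4580, 0.1465, 0.0882, 0.0000, 0.0000, 0.0000, 0.0000]  mean=-0.1229  Neff=3.0818  idx=[2, 2, 2, 3, 3, 3, 3, 3, 4, 5]
step 2: w=[0.0000, 0.0000, 0.0000, 0.1383, 0.1383, 0.1383, 0.1383, 0.1383, 0.1560, 0.1524]  mean=0.5654  Neff=6.9823  idx=[3, 4, 5, 5, 6, 7, 7, 8, 9, 9]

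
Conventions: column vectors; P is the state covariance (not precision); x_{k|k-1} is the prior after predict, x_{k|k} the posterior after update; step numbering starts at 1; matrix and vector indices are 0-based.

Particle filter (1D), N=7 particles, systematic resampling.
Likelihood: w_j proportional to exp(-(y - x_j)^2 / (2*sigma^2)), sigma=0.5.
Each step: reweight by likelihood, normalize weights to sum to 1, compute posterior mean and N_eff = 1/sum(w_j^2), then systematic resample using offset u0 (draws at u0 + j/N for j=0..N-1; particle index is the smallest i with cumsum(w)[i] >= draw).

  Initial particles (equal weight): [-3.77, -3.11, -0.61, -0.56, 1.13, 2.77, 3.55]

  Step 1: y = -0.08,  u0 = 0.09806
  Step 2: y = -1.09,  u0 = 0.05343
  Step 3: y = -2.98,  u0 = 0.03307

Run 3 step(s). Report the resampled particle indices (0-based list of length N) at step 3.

step 1: w=[0.0000, 0.0000, 0.4545, 0.5028, 0.0426, 0.0000, 0.0000]  mean=-0.5107  Neff=2.1680  idx=[2, 2, 2, 3, 3, 3, 3]
step 2: w=[0.1512, 0.1512, 0.1512, 0.1366, 0.1366, 0.1366, 0.1366]  mean=-0.5827  Neff=6.9823  idx=[0, 1, 2, 3, 4, 5, 6]
step 3: w=[0.1826, 0.1826, 0.1826, 0.1131, 0.1131, 0.1131, 0.1131]  mean=-0.5874  Neff=6.6167  idx=[0, 0, 1, 2, 3, 4, 6]

resampled_idx = [0, 0, 1, 2, 3, 4, 6]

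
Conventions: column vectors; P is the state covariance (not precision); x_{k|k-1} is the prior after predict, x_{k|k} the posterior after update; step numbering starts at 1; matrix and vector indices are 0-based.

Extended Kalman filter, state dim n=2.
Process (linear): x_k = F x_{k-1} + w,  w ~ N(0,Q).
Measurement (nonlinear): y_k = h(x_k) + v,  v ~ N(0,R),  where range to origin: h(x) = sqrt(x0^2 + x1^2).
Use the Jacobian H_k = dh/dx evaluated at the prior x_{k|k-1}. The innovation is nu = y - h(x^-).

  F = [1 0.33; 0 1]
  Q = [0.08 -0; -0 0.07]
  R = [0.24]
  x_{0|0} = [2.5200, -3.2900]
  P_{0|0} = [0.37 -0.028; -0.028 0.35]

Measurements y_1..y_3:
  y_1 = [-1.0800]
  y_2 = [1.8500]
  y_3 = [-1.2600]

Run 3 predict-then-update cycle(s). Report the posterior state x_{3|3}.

x_post = [-0.5902, -0.5401]

step 1: x^-=[1.4343, -3.2900]  P^-=[0.4696 0.0875; 0.0875 0.4200]  H_jac=[0.3996 -0.9167]  S=[0.6038]  K=[0.1780; -0.5797]  nu=[-4.6691]  x^+=[0.6033, -0.5833]  P^+=[0.4505 0.1498; 0.1498 0.2171]
step 2: x^-=[0.4108, -0.5833]  P^-=[0.6530 0.2214; 0.2214 0.2871]  H_jac=[0.5758 -0.8176]  S=[0.4399]  K=[0.4431; -0.2438]  nu=[1.1366]  x^+=[0.9144, -0.8604]  P^+=[0.5666 0.2690; 0.2690 0.2609]
step 3: x^-=[0.6305, -0.8604]  P^-=[0.8526 0.3551; 0.3551 0.3309]  H_jac=[0.5911 -0.8066]  S=[0.4146]  K=[0.5246; -0.1377]  nu=[-2.3266]  x^+=[-0.5902, -0.5401]  P^+=[0.7384 0.3850; 0.3850 0.3231]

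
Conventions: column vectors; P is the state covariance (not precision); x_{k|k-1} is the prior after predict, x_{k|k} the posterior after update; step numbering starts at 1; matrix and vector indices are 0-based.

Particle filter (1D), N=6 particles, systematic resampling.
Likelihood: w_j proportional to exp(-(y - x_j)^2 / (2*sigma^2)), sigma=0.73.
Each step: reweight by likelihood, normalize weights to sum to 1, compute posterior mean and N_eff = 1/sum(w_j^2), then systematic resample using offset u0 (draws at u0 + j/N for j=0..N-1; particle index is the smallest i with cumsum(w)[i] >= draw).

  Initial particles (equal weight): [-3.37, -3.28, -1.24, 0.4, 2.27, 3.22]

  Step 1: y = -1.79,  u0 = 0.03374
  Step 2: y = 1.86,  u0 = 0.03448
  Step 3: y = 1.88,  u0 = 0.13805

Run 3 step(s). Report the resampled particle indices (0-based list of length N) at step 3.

step 1: w=[0.0976, 0.1265, 0.7646, 0.0113, 0.0000, 0.0000]  mean=-1.6874  Neff=1.6385  idx=[0, 1, 2, 2, 2, 2]
step 2: w=[0.0000, 0.0000, 0.2500, 0.2500, 0.2500, 0.2500]  mean=-1.2400  Neff=4.0000  idx=[2, 2, 3, 4, 4, 5]
step 3: w=[0.1667, 0.1667, 0.1667, 0.1667, 0.1667, 0.1667]  mean=-1.2400  Neff=6.0000  idx=[0, 1, 2, 3, 4, 5]

resampled_idx = [0, 1, 2, 3, 4, 5]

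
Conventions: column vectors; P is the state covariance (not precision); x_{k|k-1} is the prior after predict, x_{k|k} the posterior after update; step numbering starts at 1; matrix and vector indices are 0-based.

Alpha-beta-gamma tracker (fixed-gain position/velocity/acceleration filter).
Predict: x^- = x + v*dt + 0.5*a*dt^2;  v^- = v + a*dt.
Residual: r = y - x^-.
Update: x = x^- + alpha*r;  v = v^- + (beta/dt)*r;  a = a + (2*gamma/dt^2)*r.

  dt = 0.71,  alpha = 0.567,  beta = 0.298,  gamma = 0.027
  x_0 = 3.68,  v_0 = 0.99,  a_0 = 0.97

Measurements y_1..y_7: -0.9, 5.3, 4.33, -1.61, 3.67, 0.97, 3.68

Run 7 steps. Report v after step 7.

step 1: x_pred=4.6274  r=-5.5274  x^+=1.4934  v^+=-0.6412  a^+=0.3779
step 2: x_pred=1.1333  r=4.1667  x^+=3.4958  v^+=1.3759  a^+=0.8242
step 3: x_pred=4.6805  r=-0.3505  x^+=4.4817  v^+=1.8140  a^+=0.7867
step 4: x_pred=5.9680  r=-7.5780  x^+=1.6713  v^+=-0.8081  a^+=-0.0251
step 5: x_pred=1.0912  r=2.5788  x^+=2.5534  v^+=0.2565  a^+=0.2512
step 6: x_pred=2.7988  r=-1.8288  x^+=1.7619  v^+=-0.3328  a^+=0.0553
step 7: x_pred=1.5396  r=2.1404  x^+=2.7532  v^+=0.6049  a^+=0.2846

v_post = 0.6049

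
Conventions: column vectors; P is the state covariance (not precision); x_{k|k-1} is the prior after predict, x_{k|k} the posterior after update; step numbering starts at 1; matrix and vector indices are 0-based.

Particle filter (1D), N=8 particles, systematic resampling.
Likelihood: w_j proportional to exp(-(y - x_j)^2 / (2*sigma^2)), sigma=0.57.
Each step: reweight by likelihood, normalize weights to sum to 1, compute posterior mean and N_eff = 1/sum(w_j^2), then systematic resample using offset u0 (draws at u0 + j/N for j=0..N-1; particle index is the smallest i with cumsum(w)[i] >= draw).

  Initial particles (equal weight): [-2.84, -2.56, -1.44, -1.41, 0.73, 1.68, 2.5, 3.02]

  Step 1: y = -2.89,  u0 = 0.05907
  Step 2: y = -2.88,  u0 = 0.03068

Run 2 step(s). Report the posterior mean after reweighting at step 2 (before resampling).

post_mean = -2.7108

step 1: w=[0.5200, 0.4415, 0.0205, 0.0179, 0.0000, 0.0000, 0.0000, 0.0000]  mean=-2.6620  Neff=2.1455  idx=[0, 0, 0, 0, 1, 1, 1, 1]
step 2: w=[0.1347, 0.1347, 0.1347, 0.1347, 0.1153, 0.1153, 0.1153, 0.1153]  mean=-2.7108  Neff=7.9524  idx=[0, 1, 2, 3, 3, 5, 6, 7]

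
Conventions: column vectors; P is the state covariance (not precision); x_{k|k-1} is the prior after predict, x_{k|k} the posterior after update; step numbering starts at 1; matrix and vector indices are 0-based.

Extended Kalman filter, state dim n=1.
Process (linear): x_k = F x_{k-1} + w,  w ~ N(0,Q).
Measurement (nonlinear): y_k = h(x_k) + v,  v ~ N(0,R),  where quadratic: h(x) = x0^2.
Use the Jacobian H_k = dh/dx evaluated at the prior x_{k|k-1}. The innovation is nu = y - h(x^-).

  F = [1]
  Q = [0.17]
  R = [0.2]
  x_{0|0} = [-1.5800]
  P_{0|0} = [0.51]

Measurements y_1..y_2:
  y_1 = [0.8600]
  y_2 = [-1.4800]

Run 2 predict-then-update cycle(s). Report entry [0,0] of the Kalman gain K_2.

step 1: x^-=[-1.5800]  P^-=[0.6800]  H_jac=[-3.1600]  S=[6.9902]  K=[-0.3074]  nu=[-1.6364]  x^+=[-1.0770]  P^+=[0.0195]
step 2: x^-=[-1.0770]  P^-=[0.1895]  H_jac=[-2.1539]  S=[1.0790]  K=[-0.3782]  nu=[-2.6399]  x^+=[-0.0785]  P^+=[0.0351]

K[0,0] = -0.3782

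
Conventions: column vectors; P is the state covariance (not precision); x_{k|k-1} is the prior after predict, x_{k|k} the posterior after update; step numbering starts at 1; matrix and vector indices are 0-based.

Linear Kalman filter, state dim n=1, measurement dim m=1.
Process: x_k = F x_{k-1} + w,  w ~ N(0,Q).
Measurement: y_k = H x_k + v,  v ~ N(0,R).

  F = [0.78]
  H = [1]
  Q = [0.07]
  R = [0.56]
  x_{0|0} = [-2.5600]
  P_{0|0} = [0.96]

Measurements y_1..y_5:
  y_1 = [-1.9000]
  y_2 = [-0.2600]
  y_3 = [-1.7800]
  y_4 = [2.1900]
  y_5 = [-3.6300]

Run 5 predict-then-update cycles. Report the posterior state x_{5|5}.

x_post = [-0.8640]

step 1: x^-=[-1.9968]  P^-=[0.6541]  S=[1.2141]  K=[0.5387]  nu=[0.0968]  x^+=[-1.9447]  P^+=[0.3017]
step 2: x^-=[-1.5168]  P^-=[0.2536]  S=[0.8136]  K=[0.3117]  nu=[1.2568]  x^+=[-1.1251]  P^+=[0.1745]
step 3: x^-=[-0.8776]  P^-=[0.1762]  S=[0.7362]  K=[0.2393]  nu=[-0.9024]  x^+=[-1.0936]  P^+=[0.1340]
step 4: x^-=[-0.8530]  P^-=[0.1515]  S=[0.7115]  K=[0.2130]  nu=[3.0430]  x^+=[-0.2049]  P^+=[0.1193]
step 5: x^-=[-0.1598]  P^-=[0.1426]  S=[0.7026]  K=[0.2029]  nu=[-3.4702]  x^+=[-0.8640]  P^+=[0.1136]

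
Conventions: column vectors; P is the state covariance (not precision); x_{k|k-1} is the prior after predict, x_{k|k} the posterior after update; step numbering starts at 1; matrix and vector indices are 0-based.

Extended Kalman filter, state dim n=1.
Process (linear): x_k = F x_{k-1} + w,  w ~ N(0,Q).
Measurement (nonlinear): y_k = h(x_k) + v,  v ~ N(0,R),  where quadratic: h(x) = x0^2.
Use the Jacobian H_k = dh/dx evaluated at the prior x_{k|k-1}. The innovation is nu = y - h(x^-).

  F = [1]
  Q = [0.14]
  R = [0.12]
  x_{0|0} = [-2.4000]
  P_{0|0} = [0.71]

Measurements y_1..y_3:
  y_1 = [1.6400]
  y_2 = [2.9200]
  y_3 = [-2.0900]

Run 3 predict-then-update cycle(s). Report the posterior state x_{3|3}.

step 1: x^-=[-2.4000]  P^-=[0.8500]  H_jac=[-4.8000]  S=[19.7040]  K=[-0.2071]  nu=[-4.1200]  x^+=[-1.5469]  P^+=[0.0052]
step 2: x^-=[-1.5469]  P^-=[0.1452]  H_jac=[-3.0938]  S=[1.5096]  K=[-0.2975]  nu=[0.5271]  x^+=[-1.7037]  P^+=[0.0115]
step 3: x^-=[-1.7037]  P^-=[0.1515]  H_jac=[-3.4075]  S=[1.8795]  K=[-0.2747]  nu=[-4.9927]  x^+=[-0.3321]  P^+=[0.0097]

x_post = [-0.3321]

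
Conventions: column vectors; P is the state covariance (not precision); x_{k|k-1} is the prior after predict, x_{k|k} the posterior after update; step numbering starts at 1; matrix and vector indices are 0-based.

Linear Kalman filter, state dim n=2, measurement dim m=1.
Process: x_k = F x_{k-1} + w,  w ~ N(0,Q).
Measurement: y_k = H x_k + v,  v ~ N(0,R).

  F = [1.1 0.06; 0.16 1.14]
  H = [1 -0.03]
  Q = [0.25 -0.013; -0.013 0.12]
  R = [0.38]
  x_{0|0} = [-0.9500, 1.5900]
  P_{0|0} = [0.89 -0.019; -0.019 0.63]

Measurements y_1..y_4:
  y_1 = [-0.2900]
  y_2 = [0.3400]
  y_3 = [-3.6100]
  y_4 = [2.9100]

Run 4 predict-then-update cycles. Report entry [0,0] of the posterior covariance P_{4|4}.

step 1: x^-=[-0.9496, 1.6606]  P^-=[1.3267 0.1627; 0.1627 0.9546]  S=[1.6978]  K=[0.7785; 0.0790]  nu=[0.7094]  x^+=[-0.3973, 1.7166]  P^+=[0.2976 0.0583; 0.0583 0.9440]
step 2: x^-=[-0.3340, 1.8934]  P^-=[0.6212 0.1777; 0.1777 1.3757]  S=[0.9918]  K=[0.6210; 0.1375]  nu=[0.7308]  x^+=[0.1198, 1.9939]  P^+=[0.2388 0.0930; 0.0930 1.3570]
step 3: x^-=[0.2514, 2.2922]  P^-=[0.5561 0.2393; 0.2393 1.9236]  S=[0.9234]  K=[0.5944; 0.1967]  nu=[-3.7926]  x^+=[-2.0029, 1.5463]  P^+=[0.2298 0.1314; 0.1314 1.8878]
step 4: x^-=[-2.1104, 1.4424]  P^-=[0.5522 0.3226; 0.3226 2.6272]  S=[0.9152]  K=[0.5928; 0.2663]  nu=[5.0637]  x^+=[0.8913, 2.7910]  P^+=[0.2306 0.1781; 0.1781 2.5623]

P_post[0,0] = 0.2306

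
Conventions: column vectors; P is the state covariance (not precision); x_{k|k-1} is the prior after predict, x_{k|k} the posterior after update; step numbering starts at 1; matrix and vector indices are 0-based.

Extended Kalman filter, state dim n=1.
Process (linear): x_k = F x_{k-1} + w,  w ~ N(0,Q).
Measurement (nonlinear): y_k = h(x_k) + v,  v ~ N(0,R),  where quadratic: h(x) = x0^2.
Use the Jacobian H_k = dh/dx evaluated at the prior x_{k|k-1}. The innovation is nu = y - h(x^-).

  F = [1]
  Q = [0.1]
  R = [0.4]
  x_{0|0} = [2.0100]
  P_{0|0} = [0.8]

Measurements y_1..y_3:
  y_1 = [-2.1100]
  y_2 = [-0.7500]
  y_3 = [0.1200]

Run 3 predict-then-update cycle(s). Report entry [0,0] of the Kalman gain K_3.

K[0,0] = 0.2308

step 1: x^-=[2.0100]  P^-=[0.9000]  H_jac=[4.0200]  S=[14.9444]  K=[0.2421]  nu=[-6.1501]  x^+=[0.5211]  P^+=[0.0241]
step 2: x^-=[0.5211]  P^-=[0.1241]  H_jac=[1.0421]  S=[0.5348]  K=[0.2418]  nu=[-1.0215]  x^+=[0.2740]  P^+=[0.0928]
step 3: x^-=[0.2740]  P^-=[0.1928]  H_jac=[0.5481]  S=[0.4579]  K=[0.2308]  nu=[0.0449]  x^+=[0.2844]  P^+=[0.1684]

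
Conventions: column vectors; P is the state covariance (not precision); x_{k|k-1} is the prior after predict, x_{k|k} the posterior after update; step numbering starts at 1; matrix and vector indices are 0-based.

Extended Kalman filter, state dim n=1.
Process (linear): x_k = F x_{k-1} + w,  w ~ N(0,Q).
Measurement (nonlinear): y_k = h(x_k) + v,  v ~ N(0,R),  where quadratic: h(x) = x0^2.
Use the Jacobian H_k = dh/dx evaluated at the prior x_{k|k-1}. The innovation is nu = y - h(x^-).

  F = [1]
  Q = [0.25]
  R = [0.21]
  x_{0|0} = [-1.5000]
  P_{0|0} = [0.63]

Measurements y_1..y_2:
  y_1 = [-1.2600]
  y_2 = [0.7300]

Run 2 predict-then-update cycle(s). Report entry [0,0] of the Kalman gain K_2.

K[0,0] = -0.5589

step 1: x^-=[-1.5000]  P^-=[0.8800]  H_jac=[-3.0000]  S=[8.1300]  K=[-0.3247]  nu=[-3.5100]  x^+=[-0.3602]  P^+=[0.0227]
step 2: x^-=[-0.3602]  P^-=[0.2727]  H_jac=[-0.7204]  S=[0.3516]  K=[-0.5589]  nu=[0.6002]  x^+=[-0.6957]  P^+=[0.1629]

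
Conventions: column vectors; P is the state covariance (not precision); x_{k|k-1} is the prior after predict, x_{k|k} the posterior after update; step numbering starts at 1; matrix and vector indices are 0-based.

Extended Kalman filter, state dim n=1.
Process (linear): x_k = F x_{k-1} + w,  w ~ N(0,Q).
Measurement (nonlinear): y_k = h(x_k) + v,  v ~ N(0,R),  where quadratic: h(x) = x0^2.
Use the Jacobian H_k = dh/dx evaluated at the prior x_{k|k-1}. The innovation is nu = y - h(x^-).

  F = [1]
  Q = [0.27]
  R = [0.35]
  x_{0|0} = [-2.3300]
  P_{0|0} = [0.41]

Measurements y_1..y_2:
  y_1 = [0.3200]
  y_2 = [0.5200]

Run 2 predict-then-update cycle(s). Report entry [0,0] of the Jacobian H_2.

H_jac[0,0] = -2.5181

step 1: x^-=[-2.3300]  P^-=[0.6800]  H_jac=[-4.6600]  S=[15.1166]  K=[-0.2096]  nu=[-5.1089]  x^+=[-1.2591]  P^+=[0.0157]
step 2: x^-=[-1.2591]  P^-=[0.2857]  H_jac=[-2.5181]  S=[2.1619]  K=[-0.3328]  nu=[-1.0652]  x^+=[-0.9045]  P^+=[0.0463]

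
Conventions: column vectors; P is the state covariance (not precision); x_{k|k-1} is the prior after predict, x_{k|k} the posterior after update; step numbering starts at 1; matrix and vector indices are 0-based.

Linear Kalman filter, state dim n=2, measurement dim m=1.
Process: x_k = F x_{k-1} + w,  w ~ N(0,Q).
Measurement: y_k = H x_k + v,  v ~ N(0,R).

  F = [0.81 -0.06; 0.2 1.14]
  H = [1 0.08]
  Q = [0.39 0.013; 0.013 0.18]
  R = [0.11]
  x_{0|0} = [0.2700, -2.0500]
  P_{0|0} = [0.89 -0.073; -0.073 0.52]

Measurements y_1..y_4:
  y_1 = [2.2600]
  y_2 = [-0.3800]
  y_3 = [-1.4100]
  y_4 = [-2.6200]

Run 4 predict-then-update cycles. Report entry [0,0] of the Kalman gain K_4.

step 1: x^-=[0.3417, -2.2830]  P^-=[0.9829 0.0551; 0.0551 0.8581]  S=[1.1072]  K=[0.8917; 0.1117]  nu=[2.1009]  x^+=[2.2151, -2.0482]  P^+=[0.1025 -0.0552; -0.0552 0.8443]
step 2: x^-=[1.9171, -1.8919]  P^-=[0.4657 -0.0785; -0.0785 1.2561]  S=[0.5711]  K=[0.8043; 0.0385]  nu=[-2.1458]  x^+=[0.1912, -1.9746]  P^+=[0.0962 -0.0962; -0.0962 1.2553]
step 3: x^-=[0.2734, -2.2128]  P^-=[0.4670 -0.1449; -0.1449 1.7714]  S=[0.5651]  K=[0.8058; -0.0057]  nu=[-1.5064]  x^+=[-0.9405, -2.2041]  P^+=[0.1000 -0.1423; -0.1423 1.7713]
step 4: x^-=[-0.6295, -2.7008]  P^-=[0.4758 -0.2217; -0.2217 2.4211]  S=[0.5659]  K=[0.8096; -0.0495]  nu=[-1.7744]  x^+=[-2.0660, -2.6130]  P^+=[0.1050 -0.1990; -0.1990 2.4197]

K[0,0] = 0.8096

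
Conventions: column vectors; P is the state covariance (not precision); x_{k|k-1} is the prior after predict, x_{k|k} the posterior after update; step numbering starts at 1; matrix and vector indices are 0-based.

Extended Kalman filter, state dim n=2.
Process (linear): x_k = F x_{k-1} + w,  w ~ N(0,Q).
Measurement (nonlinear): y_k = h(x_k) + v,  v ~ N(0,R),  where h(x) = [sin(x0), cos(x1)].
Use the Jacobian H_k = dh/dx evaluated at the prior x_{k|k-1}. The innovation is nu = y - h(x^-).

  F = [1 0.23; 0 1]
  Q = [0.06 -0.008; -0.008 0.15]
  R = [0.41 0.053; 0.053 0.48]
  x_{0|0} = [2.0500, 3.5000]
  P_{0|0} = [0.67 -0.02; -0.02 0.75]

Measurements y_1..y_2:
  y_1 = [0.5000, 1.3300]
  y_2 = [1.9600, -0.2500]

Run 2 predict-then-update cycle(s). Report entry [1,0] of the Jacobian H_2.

step 1: x^-=[2.8550, 3.5000]  P^-=[0.7605 0.1445; 0.1445 0.9000]  H_jac=[-0.9592 0.0000; 0.0000 0.3508]  S=[1.1097 0.0044; 0.0044 0.5907]  K=[-0.6577 0.0907; -0.1270 0.5354]  nu=[0.2173, 2.2665]  x^+=[2.9176, 4.6858]  P^+=[0.2761 0.0247; 0.0247 0.7134]
step 2: x^-=[3.9953, 4.6858]  P^-=[0.3852 0.1808; 0.1808 0.8634]  H_jac=[-0.6572 0.0000; 0.0000 0.9996]  S=[0.5764 -0.0658; -0.0658 1.3428]  K=[-0.4263 0.1137; -0.1335 0.6362]  nu=[2.7137, -0.2234]  x^+=[2.8132, 4.1813]  P^+=[0.2568 0.0320; 0.0320 0.2984]

H_jac[1,0] = 0.0000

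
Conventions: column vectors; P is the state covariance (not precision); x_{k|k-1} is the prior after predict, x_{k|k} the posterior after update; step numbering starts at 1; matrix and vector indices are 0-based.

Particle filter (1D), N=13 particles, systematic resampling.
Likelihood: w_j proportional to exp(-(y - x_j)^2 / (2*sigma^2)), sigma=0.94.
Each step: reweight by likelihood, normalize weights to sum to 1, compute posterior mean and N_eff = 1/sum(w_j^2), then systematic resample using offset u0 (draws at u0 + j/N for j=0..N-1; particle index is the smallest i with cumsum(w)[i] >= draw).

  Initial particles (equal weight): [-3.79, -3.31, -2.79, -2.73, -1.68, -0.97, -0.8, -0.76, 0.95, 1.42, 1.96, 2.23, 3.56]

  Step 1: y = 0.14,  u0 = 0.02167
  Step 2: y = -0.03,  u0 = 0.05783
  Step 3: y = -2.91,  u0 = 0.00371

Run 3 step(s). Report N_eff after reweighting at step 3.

step 1: w=[0.0000, 0.0004, 0.0024, 0.0029, 0.0475, 0.1540, 0.1876, 0.1955, 0.2133, 0.1224, 0.0475, 0.0261, 0.0004]  mean=-0.0147  Neff=6.1416  idx=[4, 5, 5, 6, 6, 7, 7, 7, 8, 8, 8, 9, 10]
step 2: w=[0.0296, 0.0839, 0.0839, 0.0989, 0.0989, 0.1023, 0.1023, 0.1023, 0.0803, 0.0803, 0.0803, 0.0421, 0.0147]  mean=-0.2865  Neff=11.4580  idx=[1, 2, 3, 3, 4, 5, 6, 6, 7, 8, 9, 10, 11]
step 3: w=[0.1539, 0.1539, 0.1042, 0.1042, 0.1042, 0.0947, 0.0947, 0.0947, 0.0947, 0.0003, 0.0003, 0.0003, 0.0000]  mean=-0.8356  Neff=8.6354  idx=[0, 0, 1, 1, 2, 2, 3, 4, 4, 5, 6, 7, 8]

N_eff = 8.6354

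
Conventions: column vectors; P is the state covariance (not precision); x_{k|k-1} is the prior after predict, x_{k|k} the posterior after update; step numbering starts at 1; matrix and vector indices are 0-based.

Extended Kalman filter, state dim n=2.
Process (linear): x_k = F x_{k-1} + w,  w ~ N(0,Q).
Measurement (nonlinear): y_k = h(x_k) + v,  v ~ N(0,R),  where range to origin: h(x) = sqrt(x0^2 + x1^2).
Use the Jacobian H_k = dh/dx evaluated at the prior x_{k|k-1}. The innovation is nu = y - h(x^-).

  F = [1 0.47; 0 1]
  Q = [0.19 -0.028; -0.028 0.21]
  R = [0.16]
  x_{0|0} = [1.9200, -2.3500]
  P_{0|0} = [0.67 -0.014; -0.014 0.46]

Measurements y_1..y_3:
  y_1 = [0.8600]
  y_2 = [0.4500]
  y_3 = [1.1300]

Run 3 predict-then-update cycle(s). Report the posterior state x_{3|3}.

x_post = [0.2389, -0.9395]

step 1: x^-=[0.8155, -2.3500]  P^-=[0.9485 0.1742; 0.1742 0.6700]  H_jac=[0.3278 -0.9447]  S=[0.7520]  K=[0.1946; -0.7658]  nu=[-1.6275]  x^+=[0.4987, -1.1038]  P^+=[0.9200 0.2863; 0.2863 0.2290]
step 2: x^-=[-0.0200, -1.1038]  P^-=[1.4297 0.3659; 0.3659 0.4390]  H_jac=[-0.0181 -0.9998]  S=[0.6126]  K=[-0.6396; -0.7273]  nu=[-0.6539]  x^+=[0.3982, -0.6281]  P^+=[1.1791 0.0809; 0.0809 0.1149]
step 3: x^-=[0.1030, -0.6281]  P^-=[1.4706 0.1070; 0.1070 0.3249]  H_jac=[0.1618 -0.9868]  S=[0.4808]  K=[0.2753; -0.6310]  nu=[0.4935]  x^+=[0.2389, -0.9395]  P^+=[1.4341 0.1905; 0.1905 0.1335]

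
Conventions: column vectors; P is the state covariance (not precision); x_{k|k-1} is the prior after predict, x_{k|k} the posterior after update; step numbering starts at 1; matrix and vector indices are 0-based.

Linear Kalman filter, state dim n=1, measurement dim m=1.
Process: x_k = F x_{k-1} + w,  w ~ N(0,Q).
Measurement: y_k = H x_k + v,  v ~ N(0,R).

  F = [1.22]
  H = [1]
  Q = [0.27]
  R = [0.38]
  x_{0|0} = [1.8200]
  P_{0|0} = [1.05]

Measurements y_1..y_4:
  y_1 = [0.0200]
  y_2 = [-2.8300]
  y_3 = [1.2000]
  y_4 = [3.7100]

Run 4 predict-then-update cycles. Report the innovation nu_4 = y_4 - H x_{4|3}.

innov = [3.7311]

step 1: x^-=[2.2204]  P^-=[1.8328]  S=[2.2128]  K=[0.8283]  nu=[-2.2004]  x^+=[0.3979]  P^+=[0.3147]
step 2: x^-=[0.4854]  P^-=[0.7385]  S=[1.1185]  K=[0.6602]  nu=[-3.3154]  x^+=[-1.7036]  P^+=[0.2509]
step 3: x^-=[-2.0784]  P^-=[0.6434]  S=[1.0234]  K=[0.6287]  nu=[3.2784]  x^+=[-0.0173]  P^+=[0.2389]
step 4: x^-=[-0.0211]  P^-=[0.6256]  S=[1.0056]  K=[0.6221]  nu=[3.7311]  x^+=[2.3001]  P^+=[0.2364]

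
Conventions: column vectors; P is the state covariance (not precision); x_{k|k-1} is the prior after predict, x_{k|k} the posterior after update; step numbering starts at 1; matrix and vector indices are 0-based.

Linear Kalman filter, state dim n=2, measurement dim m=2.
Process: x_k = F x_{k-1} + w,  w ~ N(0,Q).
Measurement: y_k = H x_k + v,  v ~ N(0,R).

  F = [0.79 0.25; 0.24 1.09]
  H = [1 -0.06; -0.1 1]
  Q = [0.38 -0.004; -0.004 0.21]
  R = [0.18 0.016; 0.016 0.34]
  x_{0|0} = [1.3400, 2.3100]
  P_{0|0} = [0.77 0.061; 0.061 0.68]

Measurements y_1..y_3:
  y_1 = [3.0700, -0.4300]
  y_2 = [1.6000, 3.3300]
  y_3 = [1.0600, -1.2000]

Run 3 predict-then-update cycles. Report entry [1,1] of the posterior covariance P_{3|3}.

P_post[1,1] = 0.2039

step 1: x^-=[1.6361, 2.8395]  P^-=[0.9272 0.3835; 0.3835 1.0942]  S=[1.0651 0.2434; 0.2434 1.3668]  K=[0.8342 0.0642; 0.1270 0.7499]  nu=[1.6043, -3.1059]  x^+=[2.7752, 0.7142]  P^+=[0.1542 0.0506; 0.0506 0.2621]
step 2: x^-=[2.3709, 1.4445]  P^-=[0.5126 0.1432; 0.1432 0.5567]  S=[0.6774 0.0754; 0.0754 0.8732]  K=[0.7394 0.0415; 0.0939 0.6130]  nu=[-0.6843, 2.1225]  x^+=[1.9530, 2.6815]  P^+=[0.1361 0.0395; 0.0395 0.2139]
step 3: x^-=[2.2132, 3.3916]  P^-=[0.4939 0.1165; 0.1165 0.4926]  S=[0.6617 0.0543; 0.0543 0.8143]  K=[0.7331 0.0336; 0.0834 0.5851]  nu=[-0.9497, -4.3702]  x^+=[1.3702, 0.7551]  P^+=[0.1347 0.0366; 0.0366 0.2039]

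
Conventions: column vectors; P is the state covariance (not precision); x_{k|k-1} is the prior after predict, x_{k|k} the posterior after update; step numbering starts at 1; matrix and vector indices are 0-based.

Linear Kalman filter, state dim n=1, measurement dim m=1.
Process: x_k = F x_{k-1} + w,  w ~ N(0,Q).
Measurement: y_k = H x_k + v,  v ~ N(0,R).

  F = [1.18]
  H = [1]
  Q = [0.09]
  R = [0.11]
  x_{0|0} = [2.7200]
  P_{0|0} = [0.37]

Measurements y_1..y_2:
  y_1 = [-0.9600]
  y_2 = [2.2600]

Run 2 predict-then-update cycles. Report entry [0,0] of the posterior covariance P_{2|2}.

step 1: x^-=[3.2096]  P^-=[0.6052]  S=[0.7152]  K=[0.8462]  nu=[-4.1696]  x^+=[-0.3187]  P^+=[0.0931]
step 2: x^-=[-0.3761]  P^-=[0.2196]  S=[0.3296]  K=[0.6663]  nu=[2.6361]  x^+=[1.3803]  P^+=[0.0733]

P_post[0,0] = 0.0733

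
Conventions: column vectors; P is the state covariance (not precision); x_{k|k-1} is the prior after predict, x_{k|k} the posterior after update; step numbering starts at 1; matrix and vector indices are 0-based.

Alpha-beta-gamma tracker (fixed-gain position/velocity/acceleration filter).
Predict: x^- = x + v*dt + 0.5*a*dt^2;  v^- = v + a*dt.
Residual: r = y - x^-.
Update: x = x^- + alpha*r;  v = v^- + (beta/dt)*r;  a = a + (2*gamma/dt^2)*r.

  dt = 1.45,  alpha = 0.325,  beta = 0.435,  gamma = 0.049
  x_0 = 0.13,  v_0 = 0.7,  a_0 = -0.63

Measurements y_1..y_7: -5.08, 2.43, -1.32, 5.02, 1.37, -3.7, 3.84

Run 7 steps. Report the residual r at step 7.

step 1: x_pred=0.4827  r=-5.5627  x^+=-1.3252  v^+=-1.8823  a^+=-0.8893
step 2: x_pred=-4.9894  r=7.4194  x^+=-2.5781  v^+=-0.9460  a^+=-0.5435
step 3: x_pred=-4.5210  r=3.2010  x^+=-3.4807  v^+=-0.7737  a^+=-0.3943
step 4: x_pred=-5.0170  r=10.0370  x^+=-1.7550  v^+=1.6658  a^+=0.0736
step 5: x_pred=0.7377  r=0.6323  x^+=0.9432  v^+=1.9621  a^+=0.1031
step 6: x_pred=3.8966  r=-7.5966  x^+=1.4277  v^+=-0.1674  a^+=-0.2510
step 7: x_pred=0.9210  r=2.9190  x^+=1.8697  v^+=0.3442  a^+=-0.1150

resid = 2.9190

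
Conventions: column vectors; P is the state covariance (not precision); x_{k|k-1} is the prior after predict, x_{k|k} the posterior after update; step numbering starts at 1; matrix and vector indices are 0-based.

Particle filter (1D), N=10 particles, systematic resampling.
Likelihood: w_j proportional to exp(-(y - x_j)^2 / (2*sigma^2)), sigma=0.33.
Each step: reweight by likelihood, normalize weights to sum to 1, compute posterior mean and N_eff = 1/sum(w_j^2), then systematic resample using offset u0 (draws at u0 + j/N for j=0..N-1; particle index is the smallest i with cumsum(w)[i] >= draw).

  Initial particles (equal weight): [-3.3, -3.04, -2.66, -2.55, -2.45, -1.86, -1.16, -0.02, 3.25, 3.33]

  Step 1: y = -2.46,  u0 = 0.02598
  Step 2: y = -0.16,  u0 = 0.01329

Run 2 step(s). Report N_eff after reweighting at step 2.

step 1: w=[0.0121, 0.0659, 0.2569, 0.2974, 0.3085, 0.0591, 0.0001, 0.0000, 0.0000, 0.0000]  mean=-2.5478  Neff=3.8821  idx=[1, 2, 2, 2, 3, 3, 3, 4, 4, 4]
step 2: w=[0.0000, 0.0029, 0.0029, 0.0029, 0.0345, 0.0345, 0.0345, 0.2959, 0.2959, 0.2959]  mean=-2.4622  Neff=3.7555  idx=[4, 7, 7, 7, 8, 8, 8, 9, 9, 9]

N_eff = 3.7555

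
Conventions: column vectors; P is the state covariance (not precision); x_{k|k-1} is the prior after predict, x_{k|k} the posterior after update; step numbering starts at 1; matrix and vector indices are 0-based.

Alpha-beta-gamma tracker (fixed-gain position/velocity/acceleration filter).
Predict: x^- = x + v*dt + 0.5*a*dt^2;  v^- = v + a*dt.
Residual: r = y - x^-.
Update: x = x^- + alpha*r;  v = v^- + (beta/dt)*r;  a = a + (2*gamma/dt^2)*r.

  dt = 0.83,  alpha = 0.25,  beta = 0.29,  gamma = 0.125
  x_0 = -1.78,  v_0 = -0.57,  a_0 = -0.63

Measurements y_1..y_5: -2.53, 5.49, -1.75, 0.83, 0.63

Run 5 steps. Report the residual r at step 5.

step 1: x_pred=-2.4701  r=-0.0599  x^+=-2.4851  v^+=-1.1138  a^+=-0.6517
step 2: x_pred=-3.6340  r=9.1240  x^+=-1.3530  v^+=1.5332  a^+=2.6594
step 3: x_pred=0.8355  r=-2.5855  x^+=0.1891  v^+=2.8370  a^+=1.7211
step 4: x_pred=3.1367  r=-2.3067  x^+=2.5600  v^+=3.4596  a^+=0.8840
step 5: x_pred=5.7360  r=-5.1060  x^+=4.4595  v^+=2.4093  a^+=-0.9690

resid = -5.1060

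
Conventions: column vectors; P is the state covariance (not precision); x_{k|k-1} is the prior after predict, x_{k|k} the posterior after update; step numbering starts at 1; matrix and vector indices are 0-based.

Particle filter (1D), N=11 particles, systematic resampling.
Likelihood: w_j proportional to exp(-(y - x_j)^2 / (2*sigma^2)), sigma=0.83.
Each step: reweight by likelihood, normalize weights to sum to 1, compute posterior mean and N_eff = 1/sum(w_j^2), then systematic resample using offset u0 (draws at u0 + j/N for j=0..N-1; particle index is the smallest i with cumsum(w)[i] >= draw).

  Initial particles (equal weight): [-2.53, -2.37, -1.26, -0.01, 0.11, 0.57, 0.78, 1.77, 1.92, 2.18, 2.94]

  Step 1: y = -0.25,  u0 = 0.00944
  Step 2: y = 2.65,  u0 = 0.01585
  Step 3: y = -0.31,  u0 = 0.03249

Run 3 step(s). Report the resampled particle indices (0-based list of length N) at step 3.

resampled_idx = [0, 0, 1, 2, 2, 3, 5, 6, 7, 8, 10]

step 1: w=[0.0064, 0.0107, 0.1331, 0.2676, 0.2540, 0.1713, 0.1292, 0.0144, 0.0092, 0.0038, 0.0002]  mean=0.0664  Neff=4.9905  idx=[1, 2, 3, 3, 3, 4, 4, 4, 5, 5, 6]
step 2: w=[0.0000, 0.0001, 0.0279, 0.0279, 0.0279, 0.0439, 0.0439, 0.0439, 0.2051, 0.2051, 0.3745]  mean=0.5395  Neff=4.3016  idx=[2, 5, 7, 8, 8, 9, 9, 10, 10, 10, 10]
step 3: w=[0.1405, 0.1320, 0.1320, 0.0855, 0.0855, 0.0855, 0.0855, 0.0633, 0.0633, 0.0633, 0.0633]  mean=0.4202  Neff=10.0094  idx=[0, 0, 1, 2, 2, 3, 5, 6, 7, 8, 10]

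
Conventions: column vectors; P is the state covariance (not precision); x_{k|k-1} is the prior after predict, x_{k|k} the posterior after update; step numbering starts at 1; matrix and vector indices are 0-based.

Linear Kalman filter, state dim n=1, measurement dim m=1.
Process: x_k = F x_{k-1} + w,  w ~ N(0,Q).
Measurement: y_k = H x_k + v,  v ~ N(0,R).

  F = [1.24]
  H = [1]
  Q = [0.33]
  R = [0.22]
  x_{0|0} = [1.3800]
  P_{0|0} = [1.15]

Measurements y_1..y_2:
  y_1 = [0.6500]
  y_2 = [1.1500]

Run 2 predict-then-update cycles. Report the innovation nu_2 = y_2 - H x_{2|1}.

innov = [0.2191]

step 1: x^-=[1.7112]  P^-=[2.0982]  S=[2.3182]  K=[0.9051]  nu=[-1.0612]  x^+=[0.7507]  P^+=[0.1991]
step 2: x^-=[0.9309]  P^-=[0.6362]  S=[0.8562]  K=[0.7430]  nu=[0.2191]  x^+=[1.0937]  P^+=[0.1635]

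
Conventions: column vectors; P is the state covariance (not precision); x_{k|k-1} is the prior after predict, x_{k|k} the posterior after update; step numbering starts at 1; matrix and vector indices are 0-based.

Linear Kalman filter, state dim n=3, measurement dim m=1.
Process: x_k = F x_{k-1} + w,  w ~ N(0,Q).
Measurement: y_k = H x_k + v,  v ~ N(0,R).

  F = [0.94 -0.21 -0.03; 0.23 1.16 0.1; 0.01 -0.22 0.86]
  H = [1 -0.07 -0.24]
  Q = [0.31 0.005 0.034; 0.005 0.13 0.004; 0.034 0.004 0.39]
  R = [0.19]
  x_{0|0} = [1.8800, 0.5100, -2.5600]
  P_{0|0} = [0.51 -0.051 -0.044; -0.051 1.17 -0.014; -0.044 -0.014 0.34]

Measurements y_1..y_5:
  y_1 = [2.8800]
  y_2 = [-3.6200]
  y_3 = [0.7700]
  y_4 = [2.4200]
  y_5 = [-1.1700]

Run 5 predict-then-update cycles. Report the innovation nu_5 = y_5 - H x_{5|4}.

innov = [-2.8716]

step 1: x^-=[1.7369, 0.7680, -2.2950]  P^-=[0.8350 -0.2270 0.0616; -0.2270 1.7022 -0.2846; 0.0616 -0.2846 0.7029]  S=[1.0664]  K=[0.7840; -0.2605; -0.0817]  nu=[0.6461]  x^+=[2.2434, 0.5997, -2.3478]  P^+=[0.1795 -0.0092 0.1299; -0.0092 1.6299 -0.3073; 0.1299 -0.3073 0.6958]
step 2: x^-=[2.0533, 0.9768, -2.1286]  P^-=[0.5335 -0.3364 0.2534; -0.3364 2.2694 -0.6253; 0.2534 -0.6253 1.1021]  S=[0.7026]  K=[0.7063; -0.4913; 0.0466]  nu=[-6.1158]  x^+=[-2.2665, 3.9816, -2.4133]  P^+=[0.1830 -0.0926 0.2303; -0.0926 2.0998 -0.6092; 0.2303 -0.6092 1.1005]
step 3: x^-=[-2.8943, 3.8560, -2.9741]  P^-=[0.5812 -0.5127 0.4158; -0.5127 2.7960 -0.9818; 0.4158 -0.9818 1.5405]  S=[0.7128]  K=[0.7257; -0.6632; 0.1611]  nu=[3.2204]  x^+=[-0.5573, 1.7201, -2.4553]  P^+=[0.2058 -0.1696 0.3325; -0.1696 2.4825 -0.9056; 0.3325 -0.9056 1.5220]
step 4: x^-=[-0.8114, 1.6216, -2.4956]  P^-=[0.6395 -0.6570 0.5731; -0.6570 3.2112 -1.3090; 0.5731 -1.3090 1.9850]  S=[0.7325]  K=[0.7481; -0.7750; 0.2570]  nu=[2.7460]  x^+=[1.2427, -0.5065, -1.7898]  P^+=[0.2296 -0.2324 0.4322; -0.2324 2.7713 -1.1631; 0.4322 -1.1631 1.9366]
step 5: x^-=[1.3282, -0.4807, -1.4153]  P^-=[0.6895 -0.7659 0.7144; -0.7659 3.5166 -1.5759; 0.7144 -1.5759 2.4050]  S=[0.7467]  K=[0.7657; -0.8489; 0.3315]  nu=[-2.8716]  x^+=[-0.8704, 1.9570, -2.3673]  P^+=[0.2518 -0.2806 0.5249; -0.2806 2.9785 -1.3657; 0.5249 -1.3657 2.3230]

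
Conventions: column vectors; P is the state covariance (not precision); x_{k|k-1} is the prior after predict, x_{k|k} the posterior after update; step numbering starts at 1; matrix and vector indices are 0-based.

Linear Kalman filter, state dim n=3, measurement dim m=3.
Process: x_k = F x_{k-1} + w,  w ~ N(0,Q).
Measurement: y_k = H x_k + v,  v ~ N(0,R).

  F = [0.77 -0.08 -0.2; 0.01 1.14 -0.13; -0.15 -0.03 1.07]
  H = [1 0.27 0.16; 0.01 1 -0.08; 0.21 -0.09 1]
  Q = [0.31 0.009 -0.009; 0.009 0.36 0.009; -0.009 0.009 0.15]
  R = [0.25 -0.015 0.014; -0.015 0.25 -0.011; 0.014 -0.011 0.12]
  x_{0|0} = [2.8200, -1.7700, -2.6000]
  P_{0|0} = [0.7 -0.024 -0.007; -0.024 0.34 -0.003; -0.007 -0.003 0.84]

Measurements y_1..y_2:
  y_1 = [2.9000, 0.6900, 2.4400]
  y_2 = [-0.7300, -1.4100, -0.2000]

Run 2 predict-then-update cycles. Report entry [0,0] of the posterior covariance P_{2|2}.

step 1: x^-=[2.8330, -1.6516, -3.1519]  P^-=[0.7658 -0.0145 -0.2743; -0.0145 0.8165 -0.1203; -0.2743 -0.1203 1.1300]  S=[0.9983 0.1890 0.0220; 0.1890 1.0932 -0.2956; 0.0220 -0.2956 1.1974]  K=[0.7519 -0.1556 -0.1459; 0.0439 0.7536 0.0209; -0.1625 0.0839 0.9284]  nu=[1.0172, 2.0611, 4.8483]  x^+=[2.5698, 0.0475, 1.3566]  P^+=[0.2119 -0.0551 -0.0547; -0.0551 0.1899 0.0235; -0.0547 0.0235 0.1218]
step 2: x^-=[1.7036, -0.0965, 1.0647]  P^-=[0.4661 -0.0513 -0.1071; -0.0513 0.6009 0.0218; -0.1071 0.0218 0.3100]  S=[0.7077 0.1078 0.0435; 0.1078 0.8485 -0.0770; 0.0435 -0.0770 0.4084]  K=[0.6420 -0.1361 -0.1052; 0.0536 0.7005 0.0208; -0.1294 0.0776 0.7275]  nu=[-2.5779, -1.2453, -1.6311]  x^+=[0.3896, -1.1410, 0.1151]  P^+=[0.1811 -0.0479 -0.0445; -0.0479 0.1763 0.0215; -0.0445 0.0215 0.0959]

P_post[0,0] = 0.1811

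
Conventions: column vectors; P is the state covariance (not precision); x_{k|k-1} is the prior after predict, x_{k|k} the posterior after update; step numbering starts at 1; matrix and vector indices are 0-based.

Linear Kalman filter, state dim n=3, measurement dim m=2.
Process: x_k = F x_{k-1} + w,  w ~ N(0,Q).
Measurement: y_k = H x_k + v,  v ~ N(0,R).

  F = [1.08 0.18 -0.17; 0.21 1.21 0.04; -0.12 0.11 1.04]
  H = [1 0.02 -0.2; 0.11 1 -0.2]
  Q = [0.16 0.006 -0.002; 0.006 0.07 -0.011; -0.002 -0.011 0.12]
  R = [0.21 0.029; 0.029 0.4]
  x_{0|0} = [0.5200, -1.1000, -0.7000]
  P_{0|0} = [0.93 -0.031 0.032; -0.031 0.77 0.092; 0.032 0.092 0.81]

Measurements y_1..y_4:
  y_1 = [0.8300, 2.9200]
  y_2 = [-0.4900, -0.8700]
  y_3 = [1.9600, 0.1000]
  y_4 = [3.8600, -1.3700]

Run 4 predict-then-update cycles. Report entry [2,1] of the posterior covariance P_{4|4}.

P_post[2,1] = 0.3264

step 1: x^-=[0.4826, -1.2498, -0.9114]  P^-=[1.2637 0.3194 -0.2014; 0.3194 1.2334 0.2285; -0.2014 0.2285 1.0327]  S=[1.6070 0.5522; 0.5522 1.6777]  K=[0.8042 0.0326; -0.0730 0.7529; -0.2830 0.0931]  nu=[0.1901, 3.9344]  x^+=[0.7636, 1.6985, -0.5991]  P^+=[0.1936 0.0396 0.1230; 0.0396 0.3345 0.1992; 0.1230 0.1992 0.9186]
step 2: x^-=[1.2323, 2.1916, -0.5278]  P^-=[0.3813 0.1312 -0.0048; 0.1312 0.6113 0.3398; -0.0048 0.3398 1.1342]  S=[0.6414 0.1918; 0.1918 0.9544]  K=[0.5804 0.0658; -0.0607 0.5966; -0.4105 0.2003]  nu=[-1.8717, -3.3027]  x^+=[-0.0714, 0.3349, -0.4212]  P^+=[0.1464 0.0507 0.1183; 0.0507 0.2831 0.2591; 0.1183 0.2591 1.0194]
step 3: x^-=[0.0547, 0.3733, -0.3927]  P^-=[0.3299 0.1116 -0.0117; 0.1116 0.5454 0.4116; -0.0117 0.4116 1.2565]  S=[0.5962 0.1569; 0.1569 0.8601]  K=[0.5410 0.0760; -0.0820 0.5677; -0.5000 0.2762]  nu=[1.8193, -0.3579]  x^+=[1.0117, 0.0209, -1.4012]  P^+=[0.1375 0.0537 0.1140; 0.0537 0.2789 0.3005; 0.1140 0.3005 1.0852]
step 4: x^-=[1.3346, 0.1817, -1.5763]  P^-=[0.3215 0.1040 -0.0199; 0.1040 0.5444 0.4650; -0.0199 0.4650 1.3379]  S=[0.5936 0.1426; 0.1426 0.8396]  K=[0.5325 0.0803; -0.0996 0.5682; -0.5468 0.3254]  nu=[2.2065, -2.0138]  x^+=[2.3477, -1.1822, -3.4382]  P^+=[0.1355 0.0552 0.1125; 0.0552 0.2836 0.3264; 0.1125 0.3264 1.1223]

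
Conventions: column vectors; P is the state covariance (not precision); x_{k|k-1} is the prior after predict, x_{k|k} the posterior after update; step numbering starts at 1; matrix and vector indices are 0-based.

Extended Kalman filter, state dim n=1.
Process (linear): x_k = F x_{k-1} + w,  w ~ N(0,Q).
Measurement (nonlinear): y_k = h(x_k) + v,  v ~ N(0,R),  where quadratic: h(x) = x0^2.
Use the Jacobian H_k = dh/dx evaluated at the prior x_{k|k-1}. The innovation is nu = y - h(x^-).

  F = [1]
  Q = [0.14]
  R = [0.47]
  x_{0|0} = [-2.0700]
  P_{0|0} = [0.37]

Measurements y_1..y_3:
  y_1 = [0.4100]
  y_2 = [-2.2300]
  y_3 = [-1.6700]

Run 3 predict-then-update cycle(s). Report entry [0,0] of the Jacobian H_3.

step 1: x^-=[-2.0700]  P^-=[0.5100]  H_jac=[-4.1400]  S=[9.2112]  K=[-0.2292]  nu=[-3.8749]  x^+=[-1.1818]  P^+=[0.0260]
step 2: x^-=[-1.1818]  P^-=[0.1660]  H_jac=[-2.3636]  S=[1.3975]  K=[-0.2808]  nu=[-3.6266]  x^+=[-0.1635]  P^+=[0.0558]
step 3: x^-=[-0.1635]  P^-=[0.1958]  H_jac=[-0.3269]  S=[0.4909]  K=[-0.1304]  nu=[-1.6967]  x^+=[0.0578]  P^+=[0.1875]

H_jac[0,0] = -0.3269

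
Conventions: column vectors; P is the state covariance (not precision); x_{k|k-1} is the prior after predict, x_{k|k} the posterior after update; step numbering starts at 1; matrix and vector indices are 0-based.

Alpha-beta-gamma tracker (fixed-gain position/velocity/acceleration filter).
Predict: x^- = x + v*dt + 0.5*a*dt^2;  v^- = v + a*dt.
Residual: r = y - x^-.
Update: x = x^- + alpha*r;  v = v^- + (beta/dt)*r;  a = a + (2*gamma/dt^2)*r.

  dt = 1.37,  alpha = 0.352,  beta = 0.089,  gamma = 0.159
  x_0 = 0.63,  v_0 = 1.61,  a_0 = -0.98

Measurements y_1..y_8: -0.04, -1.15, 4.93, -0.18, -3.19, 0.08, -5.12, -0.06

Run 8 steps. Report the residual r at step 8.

step 1: x_pred=1.9160  r=-1.9560  x^+=1.2275  v^+=0.1403  a^+=-1.3114
step 2: x_pred=0.1891  r=-1.3391  x^+=-0.2823  v^+=-1.7433  a^+=-1.5383
step 3: x_pred=-4.1142  r=9.0442  x^+=-0.9306  v^+=-3.2632  a^+=-0.0059
step 4: x_pred=-5.4068  r=5.2268  x^+=-3.5669  v^+=-2.9318  a^+=0.8796
step 5: x_pred=-6.7580  r=3.5680  x^+=-5.5021  v^+=-1.4949  a^+=1.4841
step 6: x_pred=-6.1573  r=6.2373  x^+=-3.9618  v^+=0.9436  a^+=2.5409
step 7: x_pred=-0.2845  r=-4.8355  x^+=-1.9866  v^+=4.1105  a^+=1.7217
step 8: x_pred=5.2604  r=-5.3204  x^+=3.3876  v^+=6.1235  a^+=0.8202

resid = -5.3204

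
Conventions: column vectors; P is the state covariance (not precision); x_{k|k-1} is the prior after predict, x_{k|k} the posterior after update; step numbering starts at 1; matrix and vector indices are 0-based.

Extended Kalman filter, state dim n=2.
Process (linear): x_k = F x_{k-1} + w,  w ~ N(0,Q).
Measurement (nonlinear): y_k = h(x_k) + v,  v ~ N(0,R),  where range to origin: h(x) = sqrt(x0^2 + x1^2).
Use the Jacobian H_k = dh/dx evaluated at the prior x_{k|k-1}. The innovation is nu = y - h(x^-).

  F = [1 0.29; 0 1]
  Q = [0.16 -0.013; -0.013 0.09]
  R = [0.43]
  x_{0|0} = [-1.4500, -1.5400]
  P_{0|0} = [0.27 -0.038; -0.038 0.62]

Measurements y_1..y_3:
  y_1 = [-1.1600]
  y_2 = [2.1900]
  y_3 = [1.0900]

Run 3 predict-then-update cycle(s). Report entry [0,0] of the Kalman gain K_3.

K[0,0] = -0.3998

step 1: x^-=[-1.8966, -1.5400]  P^-=[0.4601 0.1288; 0.1288 0.7100]  H_jac=[-0.7763 -0.6303]  S=[1.1155]  K=[-0.3930; -0.4909]  nu=[-3.6031]  x^+=[-0.4806, 0.2286]  P^+=[0.2878 -0.0864; -0.0864 0.4412]
step 2: x^-=[-0.4143, 0.2286]  P^-=[0.4348 0.0286; 0.0286 0.5312]  H_jac=[-0.8755 0.4832]  S=[0.8632]  K=[-0.4251; 0.2684]  nu=[1.7168]  x^+=[-1.1440, 0.6894]  P^+=[0.2789 0.1270; 0.1270 0.4691]
step 3: x^-=[-0.9441, 0.6894]  P^-=[0.5520 0.2501; 0.2501 0.5591]  H_jac=[-0.8076 0.5897]  S=[0.7463]  K=[-0.3998; 0.1712]  nu=[-0.0790]  x^+=[-0.9125, 0.6759]  P^+=[0.4327 0.3011; 0.3011 0.5372]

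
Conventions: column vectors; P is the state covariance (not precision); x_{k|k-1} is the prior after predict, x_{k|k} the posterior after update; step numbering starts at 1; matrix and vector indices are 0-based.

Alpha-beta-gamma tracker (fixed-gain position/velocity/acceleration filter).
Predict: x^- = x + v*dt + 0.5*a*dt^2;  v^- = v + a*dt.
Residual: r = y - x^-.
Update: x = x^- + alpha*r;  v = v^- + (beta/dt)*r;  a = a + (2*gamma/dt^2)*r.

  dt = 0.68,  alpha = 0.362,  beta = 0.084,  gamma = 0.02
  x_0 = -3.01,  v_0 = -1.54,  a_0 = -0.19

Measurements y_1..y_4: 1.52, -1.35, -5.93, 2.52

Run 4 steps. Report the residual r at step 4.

resid = 6.7539

step 1: x_pred=-4.1011  r=5.6211  x^+=-2.0663  v^+=-0.9748  a^+=0.2963
step 2: x_pred=-2.6607  r=1.3107  x^+=-2.1862  v^+=-0.6115  a^+=0.4096
step 3: x_pred=-2.5073  r=-3.4227  x^+=-3.7463  v^+=-0.7557  a^+=0.1136
step 4: x_pred=-4.2339  r=6.7539  x^+=-1.7890  v^+=0.1558  a^+=0.6978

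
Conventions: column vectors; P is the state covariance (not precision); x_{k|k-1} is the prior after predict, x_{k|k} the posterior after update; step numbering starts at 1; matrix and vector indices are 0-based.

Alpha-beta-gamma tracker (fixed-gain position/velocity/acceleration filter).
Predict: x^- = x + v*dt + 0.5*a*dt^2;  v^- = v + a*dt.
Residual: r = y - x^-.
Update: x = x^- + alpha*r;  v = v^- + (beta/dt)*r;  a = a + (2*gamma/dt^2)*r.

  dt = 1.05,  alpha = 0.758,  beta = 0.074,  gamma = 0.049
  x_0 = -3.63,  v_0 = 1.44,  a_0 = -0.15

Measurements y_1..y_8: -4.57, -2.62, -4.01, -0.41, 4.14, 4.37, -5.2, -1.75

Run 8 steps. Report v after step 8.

v_post = -0.2664

step 1: x_pred=-2.2007  r=-2.3693  x^+=-3.9966  v^+=1.1155  a^+=-0.3606
step 2: x_pred=-3.0241  r=0.4041  x^+=-2.7178  v^+=0.7654  a^+=-0.3247
step 3: x_pred=-2.0931  r=-1.9169  x^+=-3.5461  v^+=0.2894  a^+=-0.4951
step 4: x_pred=-3.5152  r=3.1052  x^+=-1.1615  v^+=-0.0116  a^+=-0.2191
step 5: x_pred=-1.2944  r=5.4344  x^+=2.8249  v^+=0.1414  a^+=0.2640
step 6: x_pred=3.1188  r=1.2512  x^+=4.0672  v^+=0.5067  a^+=0.3752
step 7: x_pred=4.8061  r=-10.0061  x^+=-2.7785  v^+=0.1955  a^+=-0.5142
step 8: x_pred=-2.8567  r=1.1067  x^+=-2.0178  v^+=-0.2664  a^+=-0.4158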